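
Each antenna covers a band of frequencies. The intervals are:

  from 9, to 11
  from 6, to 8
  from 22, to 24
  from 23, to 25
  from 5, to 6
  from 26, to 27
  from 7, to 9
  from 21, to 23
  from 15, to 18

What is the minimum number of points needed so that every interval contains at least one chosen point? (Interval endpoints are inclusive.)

5

Process intervals by earliest right end; each time one isn't hit yet, stab at its right endpoint.
Sorted: [5,6] [6,8] [7,9] [9,11] [15,18] [21,23] [22,24] [23,25] [26,27]
{[5,6],[6,8]} hit by 6; {[7,9],[9,11]} hit by 9; {[15,18]} hit by 18; {[21,23],[22,24],[23,25]} hit by 23; {[26,27]} hit by 27.
Points: 6, 9, 18, 23, 27 (5 total).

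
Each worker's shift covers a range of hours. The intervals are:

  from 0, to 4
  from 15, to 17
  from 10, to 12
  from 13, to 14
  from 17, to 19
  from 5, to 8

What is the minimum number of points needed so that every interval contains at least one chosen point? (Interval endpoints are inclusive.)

Sorted: [0,4] [5,8] [10,12] [13,14] [15,17] [17,19]
{[0,4]} hit by 4; {[5,8]} hit by 8; {[10,12]} hit by 12; {[13,14]} hit by 14; {[15,17],[17,19]} hit by 17.
Points: 4, 8, 12, 14, 17 (5 total).

5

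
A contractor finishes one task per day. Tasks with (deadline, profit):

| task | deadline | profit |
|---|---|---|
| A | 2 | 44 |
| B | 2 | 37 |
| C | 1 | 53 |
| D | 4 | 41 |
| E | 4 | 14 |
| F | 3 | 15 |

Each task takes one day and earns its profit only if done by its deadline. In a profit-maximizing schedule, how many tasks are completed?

4

Take jobs in profit order; each goes to the latest open slot no later than its deadline.
Profit order: C=53 A=44 D=41 B=37 F=15 E=14
Assign: C→slot 1, A→slot 2, D→slot 4, B skipped, F→slot 3, E skipped.
Slots: [1:C] [2:A] [3:F] [4:D]
4 of 6 scheduled.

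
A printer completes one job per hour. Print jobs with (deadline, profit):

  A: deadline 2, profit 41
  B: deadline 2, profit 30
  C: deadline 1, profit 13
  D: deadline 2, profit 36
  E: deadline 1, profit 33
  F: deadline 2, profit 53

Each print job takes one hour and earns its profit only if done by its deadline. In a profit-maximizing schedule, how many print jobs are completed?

2

Sort by profit descending; place each in the latest free slot ≤ its deadline.
Profit order: F=53 A=41 D=36 E=33 B=30 C=13
Assign: F→slot 2, A→slot 1, D skipped, E skipped, B skipped, C skipped.
Slots: [1:A] [2:F]
2 of 6 scheduled.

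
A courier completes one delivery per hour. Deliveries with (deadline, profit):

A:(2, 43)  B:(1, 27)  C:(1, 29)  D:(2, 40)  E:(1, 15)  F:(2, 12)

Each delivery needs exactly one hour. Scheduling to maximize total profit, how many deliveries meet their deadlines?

2

Sort by profit descending; place each in the latest free slot ≤ its deadline.
Profit order: A=43 D=40 C=29 B=27 E=15 F=12
Assign: A→slot 2, D→slot 1, C skipped, B skipped, E skipped, F skipped.
Slots: [1:D] [2:A]
2 of 6 scheduled.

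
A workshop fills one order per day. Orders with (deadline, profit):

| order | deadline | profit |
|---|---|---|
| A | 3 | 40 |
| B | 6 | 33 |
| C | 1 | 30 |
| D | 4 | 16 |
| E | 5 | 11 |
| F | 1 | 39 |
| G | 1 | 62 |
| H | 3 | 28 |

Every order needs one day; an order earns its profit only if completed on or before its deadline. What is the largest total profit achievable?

190

By profit: G(d1,62), A(d3,40), F(d1,39), B(d6,33), C(d1,30), H(d3,28), D(d4,16), E(d5,11)
G→slot 1; A→slot 3; F skipped; B→slot 6; C skipped; H→slot 2; D→slot 4; E→slot 5.
Profit = 62 + 28 + 40 + 16 + 11 + 33 = 190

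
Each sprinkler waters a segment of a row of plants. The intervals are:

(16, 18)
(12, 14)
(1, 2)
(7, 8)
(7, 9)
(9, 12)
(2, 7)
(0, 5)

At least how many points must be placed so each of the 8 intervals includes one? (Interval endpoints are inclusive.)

4

Process intervals by earliest right end; each time one isn't hit yet, stab at its right endpoint.
Sorted: [1,2] [0,5] [2,7] [7,8] [7,9] [9,12] [12,14] [16,18]
{[1,2],[0,5],[2,7]} hit by 2; {[7,8],[7,9]} hit by 8; {[9,12],[12,14]} hit by 12; {[16,18]} hit by 18.
Points: 2, 8, 12, 18 (4 total).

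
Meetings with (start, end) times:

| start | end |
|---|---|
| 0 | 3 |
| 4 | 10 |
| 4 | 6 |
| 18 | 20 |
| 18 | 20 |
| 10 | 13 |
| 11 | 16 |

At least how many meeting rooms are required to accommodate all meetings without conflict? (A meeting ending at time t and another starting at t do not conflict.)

Events (time:±→running): 0:+→1 3:-→0 4:+→1 4:+→2 … peak 2.

2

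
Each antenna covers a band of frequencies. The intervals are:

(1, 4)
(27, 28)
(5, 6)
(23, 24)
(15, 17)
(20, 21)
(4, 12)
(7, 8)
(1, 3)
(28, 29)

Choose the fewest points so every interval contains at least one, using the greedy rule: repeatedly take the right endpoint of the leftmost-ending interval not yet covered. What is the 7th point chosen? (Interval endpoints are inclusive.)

Process intervals by earliest right end; each time one isn't hit yet, stab at its right endpoint.
By right end: [1,3]  [1,4]  [5,6]  [7,8]  [4,12]  [15,17]  [20,21]  [23,24]  [27,28]  [28,29]
[1,3] uncovered → point at 3; [5,6] uncovered → point at 6; [7,8] uncovered → point at 8; [15,17] uncovered → point at 17; [20,21] uncovered → point at 21; [23,24] uncovered → point at 24; [27,28] uncovered → point at 28.
Points: 3, 6, 8, 17, 21, 24, 28 (7 total).

28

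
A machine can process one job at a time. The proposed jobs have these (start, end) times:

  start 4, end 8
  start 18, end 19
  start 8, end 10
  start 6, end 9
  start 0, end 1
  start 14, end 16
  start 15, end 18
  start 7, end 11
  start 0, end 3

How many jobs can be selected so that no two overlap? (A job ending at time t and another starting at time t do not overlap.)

Order by finish time; keep every interval that doesn't clash with the previous kept one.
By end time: (0,1), (0,3), (4,8), (6,9), (8,10), (7,11), (14,16), (15,18), (18,19).
Pick (0,1); next start ≥ 1 → (4,8); next start ≥ 8 → (8,10); next start ≥ 10 → (14,16); next start ≥ 16 → (18,19).
Selected 5 jobs.

5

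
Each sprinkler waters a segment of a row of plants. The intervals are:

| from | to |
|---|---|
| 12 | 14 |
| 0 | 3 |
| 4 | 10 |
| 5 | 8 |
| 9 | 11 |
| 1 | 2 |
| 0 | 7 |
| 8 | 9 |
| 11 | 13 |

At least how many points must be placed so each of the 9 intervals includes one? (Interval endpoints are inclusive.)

Sort by right endpoint; whenever an interval is uncovered, place a point at its right end.
By right end: [1,2]  [0,3]  [0,7]  [5,8]  [8,9]  [4,10]  [9,11]  [11,13]  [12,14]
[1,2] uncovered → point at 2; [5,8] uncovered → point at 8; [9,11] uncovered → point at 11; [12,14] uncovered → point at 14.
Points: 2, 8, 11, 14 (4 total).

4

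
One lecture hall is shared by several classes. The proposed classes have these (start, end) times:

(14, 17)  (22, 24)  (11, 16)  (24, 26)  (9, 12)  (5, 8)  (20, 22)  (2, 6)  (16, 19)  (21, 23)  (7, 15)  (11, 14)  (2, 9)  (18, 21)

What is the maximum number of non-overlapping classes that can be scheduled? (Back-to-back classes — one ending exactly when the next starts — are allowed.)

6

Sorted by end: (2,6)  (5,8)  (2,9)  (9,12)  (11,14)  (7,15)  (11,16)  (14,17)  (16,19)  (18,21)  (20,22)  (21,23)  (22,24)  (24,26)
take (2,6); skip (5,8); take (9,12); skip (7,15); take (14,17); skip (16,19); take (18,21); take (21,23); take (24,26).
Selected 6 classes.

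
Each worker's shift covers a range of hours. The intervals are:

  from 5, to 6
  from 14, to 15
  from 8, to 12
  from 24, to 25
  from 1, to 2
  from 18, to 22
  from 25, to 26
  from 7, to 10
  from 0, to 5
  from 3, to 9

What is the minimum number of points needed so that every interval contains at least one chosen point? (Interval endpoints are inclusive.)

6

Process intervals by earliest right end; each time one isn't hit yet, stab at its right endpoint.
By right end: [1,2]  [0,5]  [5,6]  [3,9]  [7,10]  [8,12]  [14,15]  [18,22]  [24,25]  [25,26]
[1,2] uncovered → point at 2; [5,6] uncovered → point at 6; [7,10] uncovered → point at 10; [14,15] uncovered → point at 15; [18,22] uncovered → point at 22; [24,25] uncovered → point at 25.
Points: 2, 6, 10, 15, 22, 25 (6 total).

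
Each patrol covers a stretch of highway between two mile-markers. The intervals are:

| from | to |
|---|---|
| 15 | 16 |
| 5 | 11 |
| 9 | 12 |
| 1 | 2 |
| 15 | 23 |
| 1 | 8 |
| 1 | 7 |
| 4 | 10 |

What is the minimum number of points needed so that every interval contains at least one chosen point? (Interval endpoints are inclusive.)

Sort by right endpoint; whenever an interval is uncovered, place a point at its right end.
Sorted: [1,2] [1,7] [1,8] [4,10] [5,11] [9,12] [15,16] [15,23]
{[1,2],[1,7],[1,8]} hit by 2; {[4,10],[5,11],[9,12]} hit by 10; {[15,16],[15,23]} hit by 16.
Points: 2, 10, 16 (3 total).

3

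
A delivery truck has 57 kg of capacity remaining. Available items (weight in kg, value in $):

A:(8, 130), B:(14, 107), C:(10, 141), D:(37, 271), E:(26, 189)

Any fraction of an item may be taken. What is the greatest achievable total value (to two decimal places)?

Sort by value per unit weight and fill in that order.
Order: A (130/8=16.25) > C (141/10=14.10) > B (107/14=7.64) > D (271/37=7.32) > E (189/26=7.27)
Fill: take A (8 @ 130) → take C (10 @ 141) → take B (14 @ 107) → take 25/37 of D → 183.11; 57/57 used.
Total value = 561.11

561.11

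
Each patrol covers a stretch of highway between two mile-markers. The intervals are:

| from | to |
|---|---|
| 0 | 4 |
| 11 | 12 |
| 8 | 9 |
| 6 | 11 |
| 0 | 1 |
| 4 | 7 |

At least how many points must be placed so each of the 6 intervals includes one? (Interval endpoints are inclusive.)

Sort by right endpoint; whenever an interval is uncovered, place a point at its right end.
Sorted: [0,1] [0,4] [4,7] [8,9] [6,11] [11,12]
{[0,1],[0,4]} hit by 1; {[4,7]} hit by 7; {[8,9],[6,11]} hit by 9; {[11,12]} hit by 12.
Points: 1, 7, 9, 12 (4 total).

4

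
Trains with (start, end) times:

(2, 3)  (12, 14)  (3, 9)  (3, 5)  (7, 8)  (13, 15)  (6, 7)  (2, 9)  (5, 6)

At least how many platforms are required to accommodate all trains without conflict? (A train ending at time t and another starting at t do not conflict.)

3

starts: [2, 2, 3, 3, 5, 6, 7, 12, 13]
ends:   [3, 5, 6, 7, 8, 9, 9, 14, 15]
s2→1 s2→2 e3→1 s3→2 s3→3  — peak 3.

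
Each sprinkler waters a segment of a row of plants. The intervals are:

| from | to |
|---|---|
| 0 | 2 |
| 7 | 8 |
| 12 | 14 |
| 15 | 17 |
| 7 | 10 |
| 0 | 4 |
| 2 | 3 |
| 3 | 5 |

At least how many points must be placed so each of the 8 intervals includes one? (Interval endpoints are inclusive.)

5

By right end: [0,2]  [2,3]  [0,4]  [3,5]  [7,8]  [7,10]  [12,14]  [15,17]
[0,2] uncovered → point at 2; [3,5] uncovered → point at 5; [7,8] uncovered → point at 8; [12,14] uncovered → point at 14; [15,17] uncovered → point at 17.
Points: 2, 5, 8, 14, 17 (5 total).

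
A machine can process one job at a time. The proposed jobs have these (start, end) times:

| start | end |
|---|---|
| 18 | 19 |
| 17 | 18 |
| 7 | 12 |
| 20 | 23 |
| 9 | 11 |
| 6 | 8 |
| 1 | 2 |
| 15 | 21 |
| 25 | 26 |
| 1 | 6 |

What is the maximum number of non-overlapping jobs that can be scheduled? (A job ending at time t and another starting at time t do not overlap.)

7

Greedy by earliest finish: after sorting by end time, pick each interval compatible with the last pick.
Sorted by end: (1,2)  (1,6)  (6,8)  (9,11)  (7,12)  (17,18)  (18,19)  (15,21)  (20,23)  (25,26)
take (1,2); take (6,8); take (9,11); take (17,18); take (18,19); skip (15,21); take (20,23); take (25,26).
Selected 7 jobs.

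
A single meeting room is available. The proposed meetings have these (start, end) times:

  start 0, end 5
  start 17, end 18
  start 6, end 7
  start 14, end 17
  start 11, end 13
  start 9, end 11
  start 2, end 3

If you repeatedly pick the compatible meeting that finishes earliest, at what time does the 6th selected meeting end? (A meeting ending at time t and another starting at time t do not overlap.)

18

By end time: (2,3), (0,5), (6,7), (9,11), (11,13), (14,17), (17,18).
Pick (2,3); next start ≥ 3 → (6,7); next start ≥ 7 → (9,11); next start ≥ 11 → (11,13); next start ≥ 13 → (14,17); next start ≥ 17 → (17,18).
Selected: (2,3) (6,7) (9,11) (11,13) (14,17) (17,18)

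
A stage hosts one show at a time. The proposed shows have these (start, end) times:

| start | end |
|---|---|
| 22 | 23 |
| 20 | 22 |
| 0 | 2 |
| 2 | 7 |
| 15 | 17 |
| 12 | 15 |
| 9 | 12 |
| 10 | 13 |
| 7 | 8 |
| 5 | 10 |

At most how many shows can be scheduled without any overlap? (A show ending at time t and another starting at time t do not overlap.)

By end time: (0,2), (2,7), (7,8), (5,10), (9,12), (10,13), (12,15), (15,17), (20,22), (22,23).
Pick (0,2); next start ≥ 2 → (2,7); next start ≥ 7 → (7,8); next start ≥ 8 → (9,12); next start ≥ 12 → (12,15); next start ≥ 15 → (15,17); next start ≥ 17 → (20,22); next start ≥ 22 → (22,23).
Selected 8 shows.

8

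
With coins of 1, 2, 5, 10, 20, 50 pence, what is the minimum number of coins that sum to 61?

Greedy: take as many of the largest coin as possible, then repeat with the remainder.
61 = 1×50 + 1×10 + 1×1
Total coins = 1 + 1 + 1 = 3

3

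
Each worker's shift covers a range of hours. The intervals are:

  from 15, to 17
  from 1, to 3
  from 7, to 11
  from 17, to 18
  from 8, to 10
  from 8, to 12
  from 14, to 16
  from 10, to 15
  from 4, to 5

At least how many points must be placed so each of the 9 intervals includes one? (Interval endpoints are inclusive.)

Process intervals by earliest right end; each time one isn't hit yet, stab at its right endpoint.
Sorted: [1,3] [4,5] [8,10] [7,11] [8,12] [10,15] [14,16] [15,17] [17,18]
{[1,3]} hit by 3; {[4,5]} hit by 5; {[8,10],[7,11],[8,12],[10,15]} hit by 10; {[14,16],[15,17]} hit by 16; {[17,18]} hit by 18.
Points: 3, 5, 10, 16, 18 (5 total).

5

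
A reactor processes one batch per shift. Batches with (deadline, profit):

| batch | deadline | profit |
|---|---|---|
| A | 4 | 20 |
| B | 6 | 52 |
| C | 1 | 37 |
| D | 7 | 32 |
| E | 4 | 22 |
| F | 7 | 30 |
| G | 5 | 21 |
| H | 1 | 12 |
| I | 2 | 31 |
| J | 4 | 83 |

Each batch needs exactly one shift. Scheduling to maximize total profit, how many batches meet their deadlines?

Take jobs in profit order; each goes to the latest open slot no later than its deadline.
By profit: J(d4,83), B(d6,52), C(d1,37), D(d7,32), I(d2,31), F(d7,30), E(d4,22), G(d5,21), A(d4,20), H(d1,12)
J→slot 4; B→slot 6; C→slot 1; D→slot 7; I→slot 2; F→slot 5; E→slot 3; G skipped; A skipped; H skipped.
7 of 10 scheduled.

7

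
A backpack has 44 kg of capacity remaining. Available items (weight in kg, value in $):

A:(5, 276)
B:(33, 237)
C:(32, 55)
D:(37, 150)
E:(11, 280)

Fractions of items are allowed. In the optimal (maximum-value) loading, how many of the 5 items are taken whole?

Sort by value per unit weight and fill in that order.
Order: A (276/5=55.20) > E (280/11=25.45) > B (237/33=7.18) > D (150/37=4.05) > C (55/32=1.72)
Fill: take A (5 @ 276) → take E (11 @ 280) → take 28/33 of B → 201.09; 44/44 used.
2 item(s) taken whole; one partial (take 28/33 of B).

2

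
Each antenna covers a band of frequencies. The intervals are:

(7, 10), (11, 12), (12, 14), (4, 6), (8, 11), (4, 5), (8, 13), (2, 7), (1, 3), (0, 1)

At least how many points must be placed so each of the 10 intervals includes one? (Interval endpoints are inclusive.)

4

By right end: [0,1]  [1,3]  [4,5]  [4,6]  [2,7]  [7,10]  [8,11]  [11,12]  [8,13]  [12,14]
[0,1] uncovered → point at 1; [4,5] uncovered → point at 5; [7,10] uncovered → point at 10; [11,12] uncovered → point at 12.
Points: 1, 5, 10, 12 (4 total).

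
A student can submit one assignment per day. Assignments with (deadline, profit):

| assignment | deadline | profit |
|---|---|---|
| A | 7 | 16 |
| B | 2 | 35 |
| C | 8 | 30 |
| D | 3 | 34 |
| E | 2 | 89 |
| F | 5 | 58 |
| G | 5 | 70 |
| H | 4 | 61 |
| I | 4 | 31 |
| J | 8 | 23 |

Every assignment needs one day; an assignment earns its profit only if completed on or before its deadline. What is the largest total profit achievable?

Take jobs in profit order; each goes to the latest open slot no later than its deadline.
By profit: E(d2,89), G(d5,70), H(d4,61), F(d5,58), B(d2,35), D(d3,34), I(d4,31), C(d8,30), J(d8,23), A(d7,16)
E→slot 2; G→slot 5; H→slot 4; F→slot 3; B→slot 1; D skipped; I skipped; C→slot 8; J→slot 7; A→slot 6.
Profit = 35 + 89 + 58 + 61 + 70 + 16 + 23 + 30 = 382

382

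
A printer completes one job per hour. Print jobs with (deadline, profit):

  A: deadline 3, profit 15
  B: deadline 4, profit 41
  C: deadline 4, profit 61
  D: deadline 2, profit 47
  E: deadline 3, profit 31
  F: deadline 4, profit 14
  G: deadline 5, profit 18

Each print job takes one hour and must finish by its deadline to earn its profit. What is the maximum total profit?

Sort by profit descending; place each in the latest free slot ≤ its deadline.
Profit order: C=61 D=47 B=41 E=31 G=18 A=15 F=14
Assign: C→slot 4, D→slot 2, B→slot 3, E→slot 1, G→slot 5, A skipped, F skipped.
Slots: [1:E] [2:D] [3:B] [4:C] [5:G]
Profit = 31 + 47 + 41 + 61 + 18 = 198

198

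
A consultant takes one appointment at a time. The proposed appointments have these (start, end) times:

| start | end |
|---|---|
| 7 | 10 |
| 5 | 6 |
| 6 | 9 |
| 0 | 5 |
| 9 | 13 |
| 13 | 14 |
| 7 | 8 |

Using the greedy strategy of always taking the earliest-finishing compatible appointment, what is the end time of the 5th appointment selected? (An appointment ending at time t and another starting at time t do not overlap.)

14

By end time: (0,5), (5,6), (7,8), (6,9), (7,10), (9,13), (13,14).
Pick (0,5); next start ≥ 5 → (5,6); next start ≥ 6 → (7,8); next start ≥ 8 → (9,13); next start ≥ 13 → (13,14).
Selected: (0,5) (5,6) (7,8) (9,13) (13,14)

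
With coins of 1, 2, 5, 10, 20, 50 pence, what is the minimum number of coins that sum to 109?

Greedy: take as many of the largest coin as possible, then repeat with the remainder.
109 = 2×50 + 1×5 + 2×2
Total coins = 2 + 1 + 2 = 5

5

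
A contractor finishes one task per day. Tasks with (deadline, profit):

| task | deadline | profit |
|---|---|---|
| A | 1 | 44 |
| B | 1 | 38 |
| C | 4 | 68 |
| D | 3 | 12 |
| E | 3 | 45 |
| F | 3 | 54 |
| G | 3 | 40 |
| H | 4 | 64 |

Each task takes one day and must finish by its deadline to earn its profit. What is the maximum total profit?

231

Take jobs in profit order; each goes to the latest open slot no later than its deadline.
Profit order: C=68 H=64 F=54 E=45 A=44 G=40 B=38 D=12
Assign: C→slot 4, H→slot 3, F→slot 2, E→slot 1, A skipped, G skipped, B skipped, D skipped.
Slots: [1:E] [2:F] [3:H] [4:C]
Profit = 45 + 54 + 64 + 68 = 231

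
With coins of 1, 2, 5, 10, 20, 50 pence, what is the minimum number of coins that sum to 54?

3

54 = 1×50 + 2×2
Total coins = 1 + 2 = 3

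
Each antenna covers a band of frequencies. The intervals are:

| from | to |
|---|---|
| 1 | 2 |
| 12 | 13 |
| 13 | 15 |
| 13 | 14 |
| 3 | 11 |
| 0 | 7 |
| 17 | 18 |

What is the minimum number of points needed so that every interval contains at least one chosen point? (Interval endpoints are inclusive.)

Process intervals by earliest right end; each time one isn't hit yet, stab at its right endpoint.
Sorted: [1,2] [0,7] [3,11] [12,13] [13,14] [13,15] [17,18]
{[1,2],[0,7]} hit by 2; {[3,11]} hit by 11; {[12,13],[13,14],[13,15]} hit by 13; {[17,18]} hit by 18.
Points: 2, 11, 13, 18 (4 total).

4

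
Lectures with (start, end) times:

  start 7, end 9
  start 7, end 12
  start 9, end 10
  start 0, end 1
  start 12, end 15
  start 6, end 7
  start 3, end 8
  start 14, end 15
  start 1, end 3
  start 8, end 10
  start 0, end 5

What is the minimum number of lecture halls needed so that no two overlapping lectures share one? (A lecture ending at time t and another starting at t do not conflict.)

3

Count concurrent intervals with a sweep; the peak is the room count.
starts: [0, 0, 1, 3, 6, 7, 7, 8, 9, 12, 14]
ends:   [1, 3, 5, 7, 8, 9, 10, 10, 12, 15, 15]
s0→1 s0→2 e1→1 s1→2 e3→1 s3→2 e5→1 s6→2 e7→1 s7→2 s7→3  — peak 3.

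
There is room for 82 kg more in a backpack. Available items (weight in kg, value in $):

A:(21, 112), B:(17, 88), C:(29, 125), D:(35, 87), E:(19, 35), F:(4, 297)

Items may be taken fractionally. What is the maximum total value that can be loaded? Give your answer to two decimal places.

Greedy by value/weight ratio, highest first.
Order: F (297/4=74.25) > A (112/21=5.33) > B (88/17=5.18) > C (125/29=4.31) > D (87/35=2.49) > E (35/19=1.84)
Fill: take F (4 @ 297) → take A (21 @ 112) → take B (17 @ 88) → take C (29 @ 125) → take 11/35 of D → 27.34; 82/82 used.
Total value = 649.34

649.34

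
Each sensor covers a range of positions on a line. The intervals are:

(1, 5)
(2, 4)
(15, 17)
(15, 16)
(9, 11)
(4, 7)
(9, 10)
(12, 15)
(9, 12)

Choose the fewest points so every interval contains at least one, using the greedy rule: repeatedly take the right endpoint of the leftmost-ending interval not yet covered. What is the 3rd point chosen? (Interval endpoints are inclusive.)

Sorted: [2,4] [1,5] [4,7] [9,10] [9,11] [9,12] [12,15] [15,16] [15,17]
{[2,4],[1,5],[4,7]} hit by 4; {[9,10],[9,11],[9,12]} hit by 10; {[12,15],[15,16],[15,17]} hit by 15.
Points: 4, 10, 15 (3 total).

15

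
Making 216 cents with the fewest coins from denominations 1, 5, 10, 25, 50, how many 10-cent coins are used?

216 − 4×50→16 − 1×10→6 − 1×5→1 − 1×1→0
Count of 10: 1

1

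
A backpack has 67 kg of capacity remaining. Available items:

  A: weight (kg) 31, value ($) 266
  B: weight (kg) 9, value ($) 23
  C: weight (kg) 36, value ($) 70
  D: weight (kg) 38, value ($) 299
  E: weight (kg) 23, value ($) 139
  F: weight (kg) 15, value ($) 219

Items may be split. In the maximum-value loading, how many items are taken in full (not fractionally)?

2

Sort by value per unit weight and fill in that order.
Ratios (sorted): F 14.60, A 8.58, D 7.87, E 6.04, B 2.56, C 1.94
take F (15 @ 219); take A (31 @ 266); take 21/38 of D → 165.24. Capacity used 67/67.
2 item(s) taken whole; one partial (take 21/38 of D).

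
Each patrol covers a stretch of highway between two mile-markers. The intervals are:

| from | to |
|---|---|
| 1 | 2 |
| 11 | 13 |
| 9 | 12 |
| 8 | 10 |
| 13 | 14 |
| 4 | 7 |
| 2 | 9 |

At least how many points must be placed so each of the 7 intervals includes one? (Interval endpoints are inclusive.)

Process intervals by earliest right end; each time one isn't hit yet, stab at its right endpoint.
Sorted: [1,2] [4,7] [2,9] [8,10] [9,12] [11,13] [13,14]
{[1,2]} hit by 2; {[4,7],[2,9]} hit by 7; {[8,10],[9,12]} hit by 10; {[11,13],[13,14]} hit by 13.
Points: 2, 7, 10, 13 (4 total).

4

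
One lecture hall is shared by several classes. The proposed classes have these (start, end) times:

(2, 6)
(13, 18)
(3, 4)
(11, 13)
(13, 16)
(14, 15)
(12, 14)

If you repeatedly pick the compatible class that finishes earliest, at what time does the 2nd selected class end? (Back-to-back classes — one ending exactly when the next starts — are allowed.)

13

Greedy by earliest finish: after sorting by end time, pick each interval compatible with the last pick.
By end time: (3,4), (2,6), (11,13), (12,14), (14,15), (13,16), (13,18).
Pick (3,4); next start ≥ 4 → (11,13); next start ≥ 13 → (14,15).
Selected: (3,4) (11,13) (14,15)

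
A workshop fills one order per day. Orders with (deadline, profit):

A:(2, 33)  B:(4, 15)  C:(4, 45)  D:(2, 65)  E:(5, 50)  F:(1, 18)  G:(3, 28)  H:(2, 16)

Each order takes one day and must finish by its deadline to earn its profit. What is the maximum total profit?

221

By profit: D(d2,65), E(d5,50), C(d4,45), A(d2,33), G(d3,28), F(d1,18), H(d2,16), B(d4,15)
D→slot 2; E→slot 5; C→slot 4; A→slot 1; G→slot 3; F skipped; H skipped; B skipped.
Profit = 33 + 65 + 28 + 45 + 50 = 221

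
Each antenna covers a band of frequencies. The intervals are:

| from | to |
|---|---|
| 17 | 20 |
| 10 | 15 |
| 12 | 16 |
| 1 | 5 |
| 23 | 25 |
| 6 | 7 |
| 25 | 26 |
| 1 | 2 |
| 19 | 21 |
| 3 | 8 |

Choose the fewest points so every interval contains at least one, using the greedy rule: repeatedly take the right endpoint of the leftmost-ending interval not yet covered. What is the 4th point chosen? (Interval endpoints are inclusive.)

20

Sorted: [1,2] [1,5] [6,7] [3,8] [10,15] [12,16] [17,20] [19,21] [23,25] [25,26]
{[1,2],[1,5]} hit by 2; {[6,7],[3,8]} hit by 7; {[10,15],[12,16]} hit by 15; {[17,20],[19,21]} hit by 20; {[23,25],[25,26]} hit by 25.
Points: 2, 7, 15, 20, 25 (5 total).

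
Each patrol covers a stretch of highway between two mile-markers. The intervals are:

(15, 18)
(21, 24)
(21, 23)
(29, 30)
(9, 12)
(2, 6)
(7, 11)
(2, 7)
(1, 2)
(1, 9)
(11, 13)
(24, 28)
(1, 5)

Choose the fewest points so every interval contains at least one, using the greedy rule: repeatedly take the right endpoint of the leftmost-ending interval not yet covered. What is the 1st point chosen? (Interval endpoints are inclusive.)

2

Sort by right endpoint; whenever an interval is uncovered, place a point at its right end.
Sorted: [1,2] [1,5] [2,6] [2,7] [1,9] [7,11] [9,12] [11,13] [15,18] [21,23] [21,24] [24,28] [29,30]
{[1,2],[1,5],[2,6],[2,7],[1,9]} hit by 2; {[7,11],[9,12],[11,13]} hit by 11; {[15,18]} hit by 18; {[21,23],[21,24]} hit by 23; {[24,28]} hit by 28; {[29,30]} hit by 30.
Points: 2, 11, 18, 23, 28, 30 (6 total).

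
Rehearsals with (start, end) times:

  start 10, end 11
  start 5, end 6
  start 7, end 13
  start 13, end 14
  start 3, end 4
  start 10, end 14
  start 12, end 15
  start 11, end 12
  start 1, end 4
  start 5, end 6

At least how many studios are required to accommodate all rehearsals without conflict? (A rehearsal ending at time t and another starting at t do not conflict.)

The answer is the maximum number of intervals overlapping at any instant.
Events (time:±→running): 1:+→1 3:+→2 4:-→1 4:-→0 5:+→1 5:+→2 6:-→1 6:-→0 7:+→1 10:+→2 10:+→3 … peak 3.

3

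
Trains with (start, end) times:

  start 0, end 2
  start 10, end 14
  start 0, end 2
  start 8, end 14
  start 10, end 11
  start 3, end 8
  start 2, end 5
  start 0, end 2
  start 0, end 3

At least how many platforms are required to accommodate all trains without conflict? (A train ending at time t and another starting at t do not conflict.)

The answer is the maximum number of intervals overlapping at any instant.
starts: [0, 0, 0, 0, 2, 3, 8, 10, 10]
ends:   [2, 2, 2, 3, 5, 8, 11, 14, 14]
s0→1 s0→2 s0→3 s0→4  — peak 4.

4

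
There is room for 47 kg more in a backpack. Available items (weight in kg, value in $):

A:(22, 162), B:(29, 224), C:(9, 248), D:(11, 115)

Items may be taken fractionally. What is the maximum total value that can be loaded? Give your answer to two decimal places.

571.55

Order: C (248/9=27.56) > D (115/11=10.45) > B (224/29=7.72) > A (162/22=7.36)
Fill: take C (9 @ 248) → take D (11 @ 115) → take 27/29 of B → 208.55; 47/47 used.
Total value = 571.55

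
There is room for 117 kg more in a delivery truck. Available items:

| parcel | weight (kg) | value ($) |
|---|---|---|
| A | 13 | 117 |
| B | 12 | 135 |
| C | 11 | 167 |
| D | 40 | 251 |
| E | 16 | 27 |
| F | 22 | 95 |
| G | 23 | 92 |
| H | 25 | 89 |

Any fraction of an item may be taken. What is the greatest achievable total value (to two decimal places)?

841.00

Order: C (167/11=15.18) > B (135/12=11.25) > A (117/13=9.00) > D (251/40=6.28) > F (95/22=4.32) > G (92/23=4.00) > H (89/25=3.56) > E (27/16=1.69)
Fill: take C (11 @ 167) → take B (12 @ 135) → take A (13 @ 117) → take D (40 @ 251) → take F (22 @ 95) → take 19/23 of G → 76.00; 117/117 used.
Total value = 841.00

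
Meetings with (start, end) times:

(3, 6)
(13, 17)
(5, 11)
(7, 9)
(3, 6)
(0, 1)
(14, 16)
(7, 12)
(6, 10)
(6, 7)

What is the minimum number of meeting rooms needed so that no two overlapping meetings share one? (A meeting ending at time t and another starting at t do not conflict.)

The answer is the maximum number of intervals overlapping at any instant.
Events (time:±→running): 0:+→1 1:-→0 3:+→1 3:+→2 5:+→3 6:-→2 6:-→1 6:+→2 6:+→3 7:-→2 7:+→3 7:+→4 … peak 4.

4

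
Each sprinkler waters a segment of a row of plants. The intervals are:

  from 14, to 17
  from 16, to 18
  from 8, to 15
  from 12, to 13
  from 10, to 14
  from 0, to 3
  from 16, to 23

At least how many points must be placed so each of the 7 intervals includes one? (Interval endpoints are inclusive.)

Sort by right endpoint; whenever an interval is uncovered, place a point at its right end.
Sorted: [0,3] [12,13] [10,14] [8,15] [14,17] [16,18] [16,23]
{[0,3]} hit by 3; {[12,13],[10,14],[8,15]} hit by 13; {[14,17],[16,18],[16,23]} hit by 17.
Points: 3, 13, 17 (3 total).

3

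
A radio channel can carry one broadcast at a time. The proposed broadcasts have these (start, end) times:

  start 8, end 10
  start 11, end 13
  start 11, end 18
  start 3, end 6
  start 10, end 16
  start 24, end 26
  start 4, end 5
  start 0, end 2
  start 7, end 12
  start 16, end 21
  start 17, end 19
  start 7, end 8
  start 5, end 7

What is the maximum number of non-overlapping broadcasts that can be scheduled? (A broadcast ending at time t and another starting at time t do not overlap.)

8

Sort by end time and greedily take each interval whose start is ≥ the last chosen end.
By end time: (0,2), (4,5), (3,6), (5,7), (7,8), (8,10), (7,12), (11,13), (10,16), (11,18), (17,19), (16,21), (24,26).
Pick (0,2); next start ≥ 2 → (4,5); next start ≥ 5 → (5,7); next start ≥ 7 → (7,8); next start ≥ 8 → (8,10); next start ≥ 10 → (11,13); next start ≥ 13 → (17,19); next start ≥ 19 → (24,26).
Selected 8 broadcasts.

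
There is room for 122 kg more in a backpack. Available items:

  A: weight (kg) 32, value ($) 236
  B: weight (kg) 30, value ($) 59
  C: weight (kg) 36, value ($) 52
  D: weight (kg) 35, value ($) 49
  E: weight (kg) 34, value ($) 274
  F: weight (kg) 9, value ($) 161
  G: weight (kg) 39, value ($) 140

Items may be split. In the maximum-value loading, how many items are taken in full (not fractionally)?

4

Order: F (161/9=17.89) > E (274/34=8.06) > A (236/32=7.38) > G (140/39=3.59) > B (59/30=1.97) > C (52/36=1.44) > D (49/35=1.40)
Fill: take F (9 @ 161) → take E (34 @ 274) → take A (32 @ 236) → take G (39 @ 140) → take 8/30 of B → 15.73; 122/122 used.
4 item(s) taken whole; one partial (take 8/30 of B).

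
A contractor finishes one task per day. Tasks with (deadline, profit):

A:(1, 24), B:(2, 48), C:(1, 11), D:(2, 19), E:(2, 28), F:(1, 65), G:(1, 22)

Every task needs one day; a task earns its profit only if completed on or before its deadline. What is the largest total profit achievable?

Sort by profit descending; place each in the latest free slot ≤ its deadline.
Profit order: F=65 B=48 E=28 A=24 G=22 D=19 C=11
Assign: F→slot 1, B→slot 2, E skipped, A skipped, G skipped, D skipped, C skipped.
Slots: [1:F] [2:B]
Profit = 65 + 48 = 113

113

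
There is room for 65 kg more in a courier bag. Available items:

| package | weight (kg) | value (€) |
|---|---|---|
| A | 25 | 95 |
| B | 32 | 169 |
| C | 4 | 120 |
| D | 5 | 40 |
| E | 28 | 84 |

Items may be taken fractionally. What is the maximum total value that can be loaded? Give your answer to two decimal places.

Ratios (sorted): C 30.00, D 8.00, B 5.28, A 3.80, E 3.00
take C (4 @ 120); take D (5 @ 40); take B (32 @ 169); take 24/25 of A → 91.20. Capacity used 65/65.
Total value = 420.20

420.20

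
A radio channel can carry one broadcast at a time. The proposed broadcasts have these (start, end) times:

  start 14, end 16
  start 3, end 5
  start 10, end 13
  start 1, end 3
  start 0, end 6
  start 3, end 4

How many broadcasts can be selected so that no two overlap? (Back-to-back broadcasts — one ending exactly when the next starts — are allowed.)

By end time: (1,3), (3,4), (3,5), (0,6), (10,13), (14,16).
Pick (1,3); next start ≥ 3 → (3,4); next start ≥ 4 → (10,13); next start ≥ 13 → (14,16).
Selected 4 broadcasts.

4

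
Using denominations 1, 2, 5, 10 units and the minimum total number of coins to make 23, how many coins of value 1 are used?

1

Use the largest denomination that fits, subtract, and repeat.
23 = 2×10 + 1×2 + 1×1
Count of 1: 1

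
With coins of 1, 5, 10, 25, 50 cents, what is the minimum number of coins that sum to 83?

83 − 1×50→33 − 1×25→8 − 1×5→3 − 3×1→0
Total coins = 1 + 1 + 1 + 3 = 6

6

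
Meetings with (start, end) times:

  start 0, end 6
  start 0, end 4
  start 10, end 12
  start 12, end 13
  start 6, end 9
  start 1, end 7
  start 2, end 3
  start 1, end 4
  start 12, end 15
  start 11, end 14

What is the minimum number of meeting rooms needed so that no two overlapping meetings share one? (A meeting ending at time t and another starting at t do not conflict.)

5

The answer is the maximum number of intervals overlapping at any instant.
starts: [0, 0, 1, 1, 2, 6, 10, 11, 12, 12]
ends:   [3, 4, 4, 6, 7, 9, 12, 13, 14, 15]
s0→1 s0→2 s1→3 s1→4 s2→5  — peak 5.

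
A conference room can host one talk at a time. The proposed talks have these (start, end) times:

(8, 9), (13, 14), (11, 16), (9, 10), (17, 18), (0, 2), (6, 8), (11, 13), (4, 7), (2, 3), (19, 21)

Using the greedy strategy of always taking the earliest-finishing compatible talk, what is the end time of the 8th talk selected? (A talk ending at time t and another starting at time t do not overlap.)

Sort by end time and greedily take each interval whose start is ≥ the last chosen end.
Sorted by end: (0,2)  (2,3)  (4,7)  (6,8)  (8,9)  (9,10)  (11,13)  (13,14)  (11,16)  (17,18)  (19,21)
take (0,2); take (2,3); take (4,7); skip (6,8); take (8,9); take (9,10); take (11,13); take (13,14); take (17,18); take (19,21).
Selected: (0,2) (2,3) (4,7) (8,9) (9,10) (11,13) (13,14) (17,18) (19,21)

18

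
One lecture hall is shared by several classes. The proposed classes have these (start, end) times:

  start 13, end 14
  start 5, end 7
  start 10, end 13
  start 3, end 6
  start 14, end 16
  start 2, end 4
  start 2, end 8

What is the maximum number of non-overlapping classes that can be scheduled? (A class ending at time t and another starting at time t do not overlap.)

By end time: (2,4), (3,6), (5,7), (2,8), (10,13), (13,14), (14,16).
Pick (2,4); next start ≥ 4 → (5,7); next start ≥ 7 → (10,13); next start ≥ 13 → (13,14); next start ≥ 14 → (14,16).
Selected 5 classes.

5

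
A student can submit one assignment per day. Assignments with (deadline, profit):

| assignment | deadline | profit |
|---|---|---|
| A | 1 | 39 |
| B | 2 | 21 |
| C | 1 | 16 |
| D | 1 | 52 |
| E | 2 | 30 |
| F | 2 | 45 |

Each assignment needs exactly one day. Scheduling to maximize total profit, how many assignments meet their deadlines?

By profit: D(d1,52), F(d2,45), A(d1,39), E(d2,30), B(d2,21), C(d1,16)
D→slot 1; F→slot 2; A skipped; E skipped; B skipped; C skipped.
2 of 6 scheduled.

2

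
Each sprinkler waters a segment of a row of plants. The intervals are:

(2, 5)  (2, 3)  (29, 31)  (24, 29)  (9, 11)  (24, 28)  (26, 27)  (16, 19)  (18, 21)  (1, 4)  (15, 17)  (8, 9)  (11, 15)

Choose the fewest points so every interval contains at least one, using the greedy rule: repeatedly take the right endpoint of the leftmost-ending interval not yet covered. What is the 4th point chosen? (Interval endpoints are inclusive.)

Sort by right endpoint; whenever an interval is uncovered, place a point at its right end.
By right end: [2,3]  [1,4]  [2,5]  [8,9]  [9,11]  [11,15]  [15,17]  [16,19]  [18,21]  [26,27]  [24,28]  [24,29]  [29,31]
[2,3] uncovered → point at 3; [8,9] uncovered → point at 9; [11,15] uncovered → point at 15; [16,19] uncovered → point at 19; [26,27] uncovered → point at 27; [29,31] uncovered → point at 31.
Points: 3, 9, 15, 19, 27, 31 (6 total).

19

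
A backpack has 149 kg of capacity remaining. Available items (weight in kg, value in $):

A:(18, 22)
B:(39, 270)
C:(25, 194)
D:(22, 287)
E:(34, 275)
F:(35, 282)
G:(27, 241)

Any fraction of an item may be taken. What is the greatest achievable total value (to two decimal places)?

Sort by value per unit weight and fill in that order.
Ratios (sorted): D 13.05, G 8.93, E 8.09, F 8.06, C 7.76, B 6.92, A 1.22
take D (22 @ 287); take G (27 @ 241); take E (34 @ 275); take F (35 @ 282); take C (25 @ 194); take 6/39 of B → 41.54. Capacity used 149/149.
Total value = 1320.54

1320.54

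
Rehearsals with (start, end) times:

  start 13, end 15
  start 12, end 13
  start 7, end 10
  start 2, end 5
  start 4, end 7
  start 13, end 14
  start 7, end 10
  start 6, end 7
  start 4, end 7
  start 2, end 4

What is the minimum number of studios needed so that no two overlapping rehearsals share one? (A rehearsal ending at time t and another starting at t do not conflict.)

Events (time:±→running): 2:+→1 2:+→2 4:-→1 4:+→2 4:+→3 … peak 3.

3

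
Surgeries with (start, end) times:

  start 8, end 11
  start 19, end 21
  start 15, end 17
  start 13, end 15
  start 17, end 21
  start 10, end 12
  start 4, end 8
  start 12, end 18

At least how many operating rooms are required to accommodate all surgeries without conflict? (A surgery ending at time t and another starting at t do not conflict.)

2

Events (time:±→running): 4:+→1 8:-→0 8:+→1 10:+→2 … peak 2.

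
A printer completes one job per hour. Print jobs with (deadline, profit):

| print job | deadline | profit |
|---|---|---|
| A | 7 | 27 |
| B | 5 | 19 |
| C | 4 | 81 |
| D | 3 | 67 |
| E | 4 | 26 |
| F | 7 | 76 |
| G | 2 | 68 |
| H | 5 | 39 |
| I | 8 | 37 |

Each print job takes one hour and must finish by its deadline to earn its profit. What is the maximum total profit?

Profit order: C=81 F=76 G=68 D=67 H=39 I=37 A=27 E=26 B=19
Assign: C→slot 4, F→slot 7, G→slot 2, D→slot 3, H→slot 5, I→slot 8, A→slot 6, E→slot 1, B skipped.
Slots: [1:E] [2:G] [3:D] [4:C] [5:H] [6:A] [7:F] [8:I]
Profit = 26 + 68 + 67 + 81 + 39 + 27 + 76 + 37 = 421

421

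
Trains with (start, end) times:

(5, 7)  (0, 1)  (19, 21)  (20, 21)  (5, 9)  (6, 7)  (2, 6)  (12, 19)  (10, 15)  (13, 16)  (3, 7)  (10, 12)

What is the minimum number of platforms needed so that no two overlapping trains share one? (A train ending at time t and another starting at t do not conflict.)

Count concurrent intervals with a sweep; the peak is the room count.
Events (time:±→running): 0:+→1 1:-→0 2:+→1 3:+→2 5:+→3 5:+→4 … peak 4.

4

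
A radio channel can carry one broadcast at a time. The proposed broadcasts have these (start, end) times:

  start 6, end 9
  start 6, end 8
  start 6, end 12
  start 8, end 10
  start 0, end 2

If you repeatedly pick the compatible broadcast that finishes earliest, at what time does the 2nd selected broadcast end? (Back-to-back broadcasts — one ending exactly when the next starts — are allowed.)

Greedy by earliest finish: after sorting by end time, pick each interval compatible with the last pick.
By end time: (0,2), (6,8), (6,9), (8,10), (6,12).
Pick (0,2); next start ≥ 2 → (6,8); next start ≥ 8 → (8,10).
Selected: (0,2) (6,8) (8,10)

8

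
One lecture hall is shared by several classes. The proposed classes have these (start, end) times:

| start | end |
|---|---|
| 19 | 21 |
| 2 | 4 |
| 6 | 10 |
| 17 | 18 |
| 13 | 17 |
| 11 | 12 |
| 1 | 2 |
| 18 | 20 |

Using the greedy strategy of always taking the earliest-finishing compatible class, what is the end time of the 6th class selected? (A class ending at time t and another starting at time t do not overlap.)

18

Order by finish time; keep every interval that doesn't clash with the previous kept one.
By end time: (1,2), (2,4), (6,10), (11,12), (13,17), (17,18), (18,20), (19,21).
Pick (1,2); next start ≥ 2 → (2,4); next start ≥ 4 → (6,10); next start ≥ 10 → (11,12); next start ≥ 12 → (13,17); next start ≥ 17 → (17,18); next start ≥ 18 → (18,20).
Selected: (1,2) (2,4) (6,10) (11,12) (13,17) (17,18) (18,20)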